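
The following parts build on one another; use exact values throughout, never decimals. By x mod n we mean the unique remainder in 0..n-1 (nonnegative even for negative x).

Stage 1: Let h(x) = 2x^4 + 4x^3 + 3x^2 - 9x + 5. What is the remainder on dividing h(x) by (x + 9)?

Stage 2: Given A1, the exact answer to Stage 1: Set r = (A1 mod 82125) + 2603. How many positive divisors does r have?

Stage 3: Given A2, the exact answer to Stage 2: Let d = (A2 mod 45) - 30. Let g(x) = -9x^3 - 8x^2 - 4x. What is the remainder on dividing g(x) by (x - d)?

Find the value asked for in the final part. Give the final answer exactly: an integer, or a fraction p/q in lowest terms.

152880

Stage 1: remainder = value at the root: 2*(-9)^4 + 4*(-9)^3 + 3*(-9)^2 - 9*(-9)^1 + 5 = (13122) + (-2916) + (243) + (81) + (5) = 10535; answer 10535
Stage 2: A1 = 10535; r = 13138; 13138 = 2 * 6569; number of divisors = (1+1) * (1+1) = 4; answer 4
Stage 3: A2 = 4; d = -26; remainder = value at the root: -9*(-26)^3 - 8*(-26)^2 - 4*(-26)^1 = (158184) + (-5408) + (104) = 152880; answer 152880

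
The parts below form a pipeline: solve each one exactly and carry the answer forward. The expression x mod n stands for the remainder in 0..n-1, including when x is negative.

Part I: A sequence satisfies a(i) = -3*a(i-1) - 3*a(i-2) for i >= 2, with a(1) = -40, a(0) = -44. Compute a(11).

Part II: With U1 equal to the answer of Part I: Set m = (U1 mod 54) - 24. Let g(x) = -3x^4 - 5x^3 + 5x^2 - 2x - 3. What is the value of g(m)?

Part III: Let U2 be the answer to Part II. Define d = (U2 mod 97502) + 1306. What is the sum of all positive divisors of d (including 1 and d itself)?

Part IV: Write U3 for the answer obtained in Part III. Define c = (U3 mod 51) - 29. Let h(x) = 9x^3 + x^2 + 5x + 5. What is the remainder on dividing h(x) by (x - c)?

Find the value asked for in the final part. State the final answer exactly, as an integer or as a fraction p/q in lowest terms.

Part I: a(2) = -3*(-40) - 3*(-44) = 252; iterating: a(2)=252, a(3)=-636, a(4)=1152, a(5)=-1548, a(6)=1188, a(7)=1080, a(8)=-6804, a(9)=17172, a(10)=-31104, a(11)=41796; answer 41796
Part II: U1 = 41796; m = -24; -3*(-24)^4 - 5*(-24)^3 + 5*(-24)^2 - 2*(-24)^1 - 3 = (-995328) + (69120) + (2880) + (48) + (-3) = -923283; answer -923283
Part III: U2 = -923283; d = 53043; 53043 = 3 * 17681; sigma = (1 + 3) * (1 + 17681) = 4 * 17682 = 70728; answer 70728
Part IV: U3 = 70728; c = 13; remainder = value at the root: 9*(13)^3 + 1*(13)^2 + 5*(13)^1 + 5 = (19773) + (169) + (65) + (5) = 20012; answer 20012

20012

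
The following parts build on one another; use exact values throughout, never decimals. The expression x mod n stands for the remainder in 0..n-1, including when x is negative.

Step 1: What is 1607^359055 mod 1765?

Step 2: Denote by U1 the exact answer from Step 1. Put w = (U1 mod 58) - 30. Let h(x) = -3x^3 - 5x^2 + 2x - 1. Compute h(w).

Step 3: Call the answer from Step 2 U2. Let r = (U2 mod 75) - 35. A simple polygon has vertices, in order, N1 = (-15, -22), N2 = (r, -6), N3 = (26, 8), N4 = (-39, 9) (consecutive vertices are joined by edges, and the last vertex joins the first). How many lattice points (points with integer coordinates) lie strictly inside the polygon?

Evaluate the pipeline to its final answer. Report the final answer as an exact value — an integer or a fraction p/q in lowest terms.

Step 1: squarings mod 1765: 1607^1=1607, 1607^2=254, 1607^4=976, 1607^8=1241, 1607^16=1001, 1607^32=1246, 1607^64=1081, 1607^128=131, 1607^256=1276, 1607^512=846, 1607^1024=891, 1607^2048=1396, 1607^4096=256, 1607^8192=231, 1607^16384=411, 1607^32768=1246, 1607^65536=1081, 1607^131072=131, 1607^262144=1276; 1607^359055 = 1607^1 * 1607^2 * 1607^4 * 1607^8 * 1607^128 * 1607^512 * 1607^2048 * 1607^4096 * 1607^8192 * 1607^16384 * 1607^65536 * 1607^262144 = 1323 (mod 1765); answer 1323
Step 2: U1 = 1323; w = 17; -3*(17)^3 - 5*(17)^2 + 2*(17)^1 - 1 = (-14739) + (-1445) + (34) + (-1) = -16151; answer -16151
Step 3: U2 = -16151; r = 14; cross terms: (-15*-6 - 14*-22)=398, (14*8 - 26*-6)=268, (26*9 - -39*8)=546, (-39*-22 - -15*9)=993; twice the area = |2205| = 2205; area = 2205/2; boundary points = 1 + 2 + 1 + 1 = 5; strictly interior points = area - boundary/2 + 1 = 1101; answer 1101

1101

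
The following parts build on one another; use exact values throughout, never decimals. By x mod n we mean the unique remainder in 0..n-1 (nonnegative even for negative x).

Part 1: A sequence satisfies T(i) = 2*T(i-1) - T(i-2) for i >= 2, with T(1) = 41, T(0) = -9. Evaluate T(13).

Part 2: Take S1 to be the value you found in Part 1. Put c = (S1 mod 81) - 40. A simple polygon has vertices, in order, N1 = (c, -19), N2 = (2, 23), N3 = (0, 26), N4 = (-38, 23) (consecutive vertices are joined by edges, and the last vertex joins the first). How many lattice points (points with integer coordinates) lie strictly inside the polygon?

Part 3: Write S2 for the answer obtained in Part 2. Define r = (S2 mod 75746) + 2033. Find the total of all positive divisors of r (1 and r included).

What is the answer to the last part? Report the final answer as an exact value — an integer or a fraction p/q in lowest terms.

3060

Part 1: T(2) = 2*(41) - 1*(-9) = 91; iterating: T(2)=91, T(3)=141, T(4)=191, T(5)=241, T(6)=291, T(7)=341, T(8)=391, T(9)=441, T(10)=491, T(11)=541, T(12)=591, T(13)=641; answer 641
Part 2: S1 = 641; c = 34; cross terms: (34*23 - 2*-19)=820, (2*26 - 0*23)=52, (0*23 - -38*26)=988, (-38*-19 - 34*23)=-60; twice the area = |1800| = 1800; area = 900; boundary points = 2 + 1 + 1 + 6 = 10; strictly interior points = area - boundary/2 + 1 = 896; answer 896
Part 3: S2 = 896; r = 2929; 2929 = 29 * 101; sigma = (1 + 29) * (1 + 101) = 30 * 102 = 3060; answer 3060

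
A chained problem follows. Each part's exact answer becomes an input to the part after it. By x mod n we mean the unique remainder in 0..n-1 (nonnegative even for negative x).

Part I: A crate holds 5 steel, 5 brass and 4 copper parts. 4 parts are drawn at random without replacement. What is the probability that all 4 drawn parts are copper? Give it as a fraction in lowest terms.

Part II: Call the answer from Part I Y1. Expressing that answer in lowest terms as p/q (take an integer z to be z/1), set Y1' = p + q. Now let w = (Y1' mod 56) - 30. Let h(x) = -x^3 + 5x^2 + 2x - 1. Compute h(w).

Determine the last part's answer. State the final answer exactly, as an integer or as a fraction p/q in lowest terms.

Part I: total draws C(14,4) = 1001; favorable C(4,4) = 1; P = 1/1001; answer 1/1001
Part II: Y1 = 1/1001; threaded value p + q = 1002; w = 20; -1*(20)^3 + 5*(20)^2 + 2*(20)^1 - 1 = (-8000) + (2000) + (40) + (-1) = -5961; answer -5961

-5961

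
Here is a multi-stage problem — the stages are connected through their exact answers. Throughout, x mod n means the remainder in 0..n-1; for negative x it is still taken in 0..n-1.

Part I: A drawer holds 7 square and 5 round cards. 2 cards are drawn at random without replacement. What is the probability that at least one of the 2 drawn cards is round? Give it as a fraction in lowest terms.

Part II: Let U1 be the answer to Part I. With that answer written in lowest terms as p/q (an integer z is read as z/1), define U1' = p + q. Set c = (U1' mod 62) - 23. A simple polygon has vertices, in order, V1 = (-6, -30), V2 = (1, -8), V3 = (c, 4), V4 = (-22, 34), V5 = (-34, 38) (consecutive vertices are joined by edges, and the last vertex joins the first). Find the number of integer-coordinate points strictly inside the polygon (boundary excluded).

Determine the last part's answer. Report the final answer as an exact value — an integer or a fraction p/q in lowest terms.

1156

Part I: total draws C(12,2) = 66; complement C(7,2) = 21; favorable 66 - 21 = 45; P = 15/22; answer 15/22
Part II: U1 = 15/22; threaded value p + q = 37; c = 14; cross terms: (-6*-8 - 1*-30)=78, (1*4 - 14*-8)=116, (14*34 - -22*4)=564, (-22*38 - -34*34)=320, (-34*-30 - -6*38)=1248; twice the area = |2326| = 2326; area = 1163; boundary points = 1 + 1 + 6 + 4 + 4 = 16; strictly interior points = area - boundary/2 + 1 = 1156; answer 1156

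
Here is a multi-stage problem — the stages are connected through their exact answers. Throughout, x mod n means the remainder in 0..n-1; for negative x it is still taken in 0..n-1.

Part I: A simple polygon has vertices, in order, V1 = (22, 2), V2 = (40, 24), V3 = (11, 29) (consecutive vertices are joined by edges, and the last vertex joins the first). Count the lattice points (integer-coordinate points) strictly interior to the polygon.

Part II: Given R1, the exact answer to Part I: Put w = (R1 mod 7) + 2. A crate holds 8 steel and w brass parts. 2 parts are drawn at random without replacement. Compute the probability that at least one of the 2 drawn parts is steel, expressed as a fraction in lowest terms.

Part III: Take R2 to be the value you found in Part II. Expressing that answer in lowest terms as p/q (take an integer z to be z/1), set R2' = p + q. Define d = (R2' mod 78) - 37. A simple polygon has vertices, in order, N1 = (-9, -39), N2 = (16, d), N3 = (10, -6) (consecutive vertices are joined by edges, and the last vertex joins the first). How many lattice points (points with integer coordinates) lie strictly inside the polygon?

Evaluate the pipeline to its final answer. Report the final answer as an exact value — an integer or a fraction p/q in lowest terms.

Part I: cross terms: (22*24 - 40*2)=448, (40*29 - 11*24)=896, (11*2 - 22*29)=-616; twice the area = |728| = 728; area = 364; boundary points = 2 + 1 + 1 = 4; strictly interior points = area - boundary/2 + 1 = 363; answer 363
Part II: R1 = 363; w = 8; total draws C(16,2) = 120; complement C(8,2) = 28; favorable 120 - 28 = 92; P = 23/30; answer 23/30
Part III: R2 = 23/30; threaded value p + q = 53; d = 16; cross terms: (-9*16 - 16*-39)=480, (16*-6 - 10*16)=-256, (10*-39 - -9*-6)=-444; twice the area = |-220| = 220; area = 110; boundary points = 5 + 2 + 1 = 8; strictly interior points = area - boundary/2 + 1 = 107; answer 107

107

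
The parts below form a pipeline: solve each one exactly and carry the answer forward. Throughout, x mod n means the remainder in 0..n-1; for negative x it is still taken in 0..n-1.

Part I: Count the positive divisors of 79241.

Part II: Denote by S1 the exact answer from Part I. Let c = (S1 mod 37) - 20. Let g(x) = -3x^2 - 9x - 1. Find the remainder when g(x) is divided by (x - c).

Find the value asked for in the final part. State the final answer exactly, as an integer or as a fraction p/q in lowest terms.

-811

Part I: 79241 is prime, so its only divisors are 1 and 79241; count = 2; answer 2
Part II: S1 = 2; c = -18; remainder = value at the root: -3*(-18)^2 - 9*(-18)^1 - 1 = (-972) + (162) + (-1) = -811; answer -811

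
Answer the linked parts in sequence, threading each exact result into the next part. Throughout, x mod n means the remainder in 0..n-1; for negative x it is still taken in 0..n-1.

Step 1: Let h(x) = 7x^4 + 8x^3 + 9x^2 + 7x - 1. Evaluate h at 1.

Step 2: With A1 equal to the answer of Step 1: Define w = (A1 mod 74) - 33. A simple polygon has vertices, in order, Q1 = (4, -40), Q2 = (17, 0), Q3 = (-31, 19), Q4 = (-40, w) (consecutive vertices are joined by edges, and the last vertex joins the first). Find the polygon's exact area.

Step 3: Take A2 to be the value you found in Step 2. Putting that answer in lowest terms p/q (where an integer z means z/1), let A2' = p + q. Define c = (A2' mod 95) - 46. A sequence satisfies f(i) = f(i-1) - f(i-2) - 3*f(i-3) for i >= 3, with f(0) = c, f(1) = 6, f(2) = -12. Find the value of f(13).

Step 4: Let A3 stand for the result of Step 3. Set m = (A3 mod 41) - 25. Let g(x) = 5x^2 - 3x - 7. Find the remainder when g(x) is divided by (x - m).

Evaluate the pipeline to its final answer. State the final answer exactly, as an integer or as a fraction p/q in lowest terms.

Step 1: 7*(1)^4 + 8*(1)^3 + 9*(1)^2 + 7*(1)^1 - 1 = (7) + (8) + (9) + (7) + (-1) = 30; answer 30
Step 2: A1 = 30; w = -3; cross terms: (4*0 - 17*-40)=680, (17*19 - -31*0)=323, (-31*-3 - -40*19)=853, (-40*-40 - 4*-3)=1612; twice the area = |3468| = 3468; area = 1734; answer 1734
Step 3: A2 = 1734; threaded value p + q = 1735; c = -21; f(3) = 1*(-12) - 1*(6) - 3*(-21) = 45; iterating: f(3)=45, f(4)=39, f(5)=30, f(6)=-144, f(7)=-291, f(8)=-237, f(9)=486, f(10)=1596, f(11)=1821, f(12)=-1233, f(13)=-7842; answer -7842
Step 4: A3 = -7842; m = 5; remainder = value at the root: 5*(5)^2 - 3*(5)^1 - 7 = (125) + (-15) + (-7) = 103; answer 103

103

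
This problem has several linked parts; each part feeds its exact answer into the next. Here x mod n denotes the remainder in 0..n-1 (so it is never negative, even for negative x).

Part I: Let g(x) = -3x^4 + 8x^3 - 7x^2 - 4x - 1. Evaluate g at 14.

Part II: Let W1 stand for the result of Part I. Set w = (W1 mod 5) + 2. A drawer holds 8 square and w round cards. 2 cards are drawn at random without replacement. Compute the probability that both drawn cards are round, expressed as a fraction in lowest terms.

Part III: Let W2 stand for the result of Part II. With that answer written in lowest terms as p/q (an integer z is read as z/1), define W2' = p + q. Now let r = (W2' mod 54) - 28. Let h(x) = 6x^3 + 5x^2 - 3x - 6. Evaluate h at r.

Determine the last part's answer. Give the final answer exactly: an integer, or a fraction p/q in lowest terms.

Part I: -3*(14)^4 + 8*(14)^3 - 7*(14)^2 - 4*(14)^1 - 1 = (-115248) + (21952) + (-1372) + (-56) + (-1) = -94725; answer -94725
Part II: W1 = -94725; w = 2; total draws C(10,2) = 45; favorable C(2,2) = 1; P = 1/45; answer 1/45
Part III: W2 = 1/45; threaded value p + q = 46; r = 18; 6*(18)^3 + 5*(18)^2 - 3*(18)^1 - 6 = (34992) + (1620) + (-54) + (-6) = 36552; answer 36552

36552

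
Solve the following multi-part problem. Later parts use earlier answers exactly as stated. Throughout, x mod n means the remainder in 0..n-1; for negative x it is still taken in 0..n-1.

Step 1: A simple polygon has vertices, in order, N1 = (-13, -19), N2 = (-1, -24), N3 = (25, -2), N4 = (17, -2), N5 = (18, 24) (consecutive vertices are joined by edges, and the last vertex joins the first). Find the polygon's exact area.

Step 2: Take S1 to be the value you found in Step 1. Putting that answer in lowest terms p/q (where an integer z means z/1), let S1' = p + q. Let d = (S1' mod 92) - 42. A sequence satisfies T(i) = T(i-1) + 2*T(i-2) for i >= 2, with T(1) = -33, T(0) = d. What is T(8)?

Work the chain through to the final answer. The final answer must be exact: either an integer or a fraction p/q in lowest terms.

Step 1: cross terms: (-13*-24 - -1*-19)=293, (-1*-2 - 25*-24)=602, (25*-2 - 17*-2)=-16, (17*24 - 18*-2)=444, (18*-19 - -13*24)=-30; twice the area = |1293| = 1293; area = 1293/2; answer 1293/2
Step 2: S1 = 1293/2; threaded value p + q = 1295; d = -35; T(2) = 1*(-33) + 2*(-35) = -103; iterating: T(2)=-103, T(3)=-169, T(4)=-375, T(5)=-713, T(6)=-1463, T(7)=-2889, T(8)=-5815; answer -5815

-5815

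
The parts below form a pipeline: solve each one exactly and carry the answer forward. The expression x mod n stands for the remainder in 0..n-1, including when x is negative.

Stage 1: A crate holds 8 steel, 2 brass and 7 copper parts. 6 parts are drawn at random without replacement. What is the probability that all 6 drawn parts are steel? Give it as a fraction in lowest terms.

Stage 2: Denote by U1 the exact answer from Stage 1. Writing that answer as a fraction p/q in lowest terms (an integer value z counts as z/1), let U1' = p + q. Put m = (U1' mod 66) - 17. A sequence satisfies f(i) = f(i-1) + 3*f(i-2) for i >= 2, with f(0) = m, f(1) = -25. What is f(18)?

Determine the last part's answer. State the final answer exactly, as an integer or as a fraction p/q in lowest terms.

12952790

Stage 1: total draws C(17,6) = 12376; favorable C(8,6) = 28; P = 1/442; answer 1/442
Stage 2: U1 = 1/442; threaded value p + q = 443; m = 30; f(2) = 1*(-25) + 3*(30) = 65; iterating: f(2)=65, f(3)=-10, f(4)=185, f(5)=155, f(6)=710, f(7)=1175, f(8)=3305, f(9)=6830, f(10)=16745, f(11)=37235, f(12)=87470, f(13)=199175, f(14)=461585, f(15)=1059110, f(16)=2443865, f(17)=5621195, f(18)=12952790; answer 12952790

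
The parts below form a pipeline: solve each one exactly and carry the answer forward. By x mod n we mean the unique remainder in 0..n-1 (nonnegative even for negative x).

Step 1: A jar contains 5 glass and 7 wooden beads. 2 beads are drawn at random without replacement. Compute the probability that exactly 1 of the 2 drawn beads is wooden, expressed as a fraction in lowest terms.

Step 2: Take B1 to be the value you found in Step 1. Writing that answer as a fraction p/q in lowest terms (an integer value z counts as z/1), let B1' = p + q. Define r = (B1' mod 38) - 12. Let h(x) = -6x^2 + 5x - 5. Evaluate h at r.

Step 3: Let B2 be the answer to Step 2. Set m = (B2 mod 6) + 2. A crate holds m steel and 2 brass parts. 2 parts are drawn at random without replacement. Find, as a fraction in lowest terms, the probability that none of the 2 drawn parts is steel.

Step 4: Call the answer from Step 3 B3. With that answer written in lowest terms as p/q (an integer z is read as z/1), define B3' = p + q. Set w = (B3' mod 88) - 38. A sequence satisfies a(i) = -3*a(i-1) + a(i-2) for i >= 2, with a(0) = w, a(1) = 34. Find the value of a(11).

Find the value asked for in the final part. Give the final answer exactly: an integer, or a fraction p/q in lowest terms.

Step 1: total draws C(12,2) = 66; favorable C(7,1)*C(5,1) = 35; P = 35/66; answer 35/66
Step 2: B1 = 35/66; threaded value p + q = 101; r = 13; -6*(13)^2 + 5*(13)^1 - 5 = (-1014) + (65) + (-5) = -954; answer -954
Step 3: B2 = -954; m = 2; total draws C(4,2) = 6; favorable C(2,2) = 1; P = 1/6; answer 1/6
Step 4: B3 = 1/6; threaded value p + q = 7; w = -31; a(2) = -3*(34) + 1*(-31) = -133; iterating: a(2)=-133, a(3)=433, a(4)=-1432, a(5)=4729, a(6)=-15619, a(7)=51586, a(8)=-170377, a(9)=562717, a(10)=-1858528, a(11)=6138301; answer 6138301

6138301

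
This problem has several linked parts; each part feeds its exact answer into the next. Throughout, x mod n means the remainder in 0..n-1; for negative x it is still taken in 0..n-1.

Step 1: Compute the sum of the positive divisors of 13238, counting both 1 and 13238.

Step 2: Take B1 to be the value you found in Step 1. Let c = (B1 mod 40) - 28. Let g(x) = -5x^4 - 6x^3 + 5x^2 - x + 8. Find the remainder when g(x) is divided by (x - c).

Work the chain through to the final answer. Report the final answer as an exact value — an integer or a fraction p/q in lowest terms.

-17072

Step 1: 13238 = 2 * 6619; sigma = (1 + 2) * (1 + 6619) = 3 * 6620 = 19860; answer 19860
Step 2: B1 = 19860; c = -8; remainder = value at the root: -5*(-8)^4 - 6*(-8)^3 + 5*(-8)^2 - 1*(-8)^1 + 8 = (-20480) + (3072) + (320) + (8) + (8) = -17072; answer -17072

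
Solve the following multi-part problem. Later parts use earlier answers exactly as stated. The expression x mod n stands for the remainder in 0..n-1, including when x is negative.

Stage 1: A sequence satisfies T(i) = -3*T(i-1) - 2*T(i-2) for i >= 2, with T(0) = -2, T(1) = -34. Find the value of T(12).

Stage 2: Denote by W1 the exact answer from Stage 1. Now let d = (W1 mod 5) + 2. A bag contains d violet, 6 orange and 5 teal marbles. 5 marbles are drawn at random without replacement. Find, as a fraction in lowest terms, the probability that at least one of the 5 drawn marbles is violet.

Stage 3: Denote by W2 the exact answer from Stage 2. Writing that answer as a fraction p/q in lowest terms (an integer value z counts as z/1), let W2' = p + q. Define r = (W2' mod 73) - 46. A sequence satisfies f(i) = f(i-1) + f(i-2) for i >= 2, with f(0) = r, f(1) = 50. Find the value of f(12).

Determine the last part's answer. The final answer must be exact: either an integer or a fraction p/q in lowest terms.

Stage 1: T(2) = -3*(-34) - 2*(-2) = 106; iterating: T(2)=106, T(3)=-250, T(4)=538, T(5)=-1114, T(6)=2266, T(7)=-4570, T(8)=9178, T(9)=-18394, T(10)=36826, T(11)=-73690, T(12)=147418; answer 147418
Stage 2: W1 = 147418; d = 5; total draws C(16,5) = 4368; complement C(11,5) = 462; favorable 4368 - 462 = 3906; P = 93/104; answer 93/104
Stage 3: W2 = 93/104; threaded value p + q = 197; r = 5; f(2) = 1*(50) + 1*(5) = 55; iterating: f(2)=55, f(3)=105, f(4)=160, f(5)=265, f(6)=425, f(7)=690, f(8)=1115, f(9)=1805, f(10)=2920, f(11)=4725, f(12)=7645; answer 7645

7645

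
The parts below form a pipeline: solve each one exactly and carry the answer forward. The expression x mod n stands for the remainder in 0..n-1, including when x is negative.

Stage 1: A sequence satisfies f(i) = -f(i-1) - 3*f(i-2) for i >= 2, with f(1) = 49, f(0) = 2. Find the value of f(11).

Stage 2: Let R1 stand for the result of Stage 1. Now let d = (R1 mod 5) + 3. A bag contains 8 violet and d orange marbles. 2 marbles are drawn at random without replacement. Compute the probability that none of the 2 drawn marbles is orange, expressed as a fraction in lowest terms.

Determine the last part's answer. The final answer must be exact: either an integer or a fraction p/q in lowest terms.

4/13

Stage 1: f(2) = -1*(49) - 3*(2) = -55; iterating: f(2)=-55, f(3)=-92, f(4)=257, f(5)=19, f(6)=-790, f(7)=733, f(8)=1637, f(9)=-3836, f(10)=-1075, f(11)=12583; answer 12583
Stage 2: R1 = 12583; d = 6; total draws C(14,2) = 91; favorable C(8,2) = 28; P = 4/13; answer 4/13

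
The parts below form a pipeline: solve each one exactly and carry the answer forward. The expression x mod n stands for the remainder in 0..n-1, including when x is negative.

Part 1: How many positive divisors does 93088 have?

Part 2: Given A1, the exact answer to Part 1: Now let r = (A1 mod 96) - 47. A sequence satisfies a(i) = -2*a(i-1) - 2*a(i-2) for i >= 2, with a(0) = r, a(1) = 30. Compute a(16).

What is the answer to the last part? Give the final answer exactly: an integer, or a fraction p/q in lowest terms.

-8960

Part 1: 93088 = 2^5 * 2909; number of divisors = (5+1) * (1+1) = 12; answer 12
Part 2: A1 = 12; r = -35; a(2) = -2*(30) - 2*(-35) = 10; iterating: a(2)=10, a(3)=-80, a(4)=140, a(5)=-120, a(6)=-40, a(7)=320, a(8)=-560, a(9)=480, a(10)=160, a(11)=-1280, a(12)=2240, a(13)=-1920, a(14)=-640, a(15)=5120, a(16)=-8960; answer -8960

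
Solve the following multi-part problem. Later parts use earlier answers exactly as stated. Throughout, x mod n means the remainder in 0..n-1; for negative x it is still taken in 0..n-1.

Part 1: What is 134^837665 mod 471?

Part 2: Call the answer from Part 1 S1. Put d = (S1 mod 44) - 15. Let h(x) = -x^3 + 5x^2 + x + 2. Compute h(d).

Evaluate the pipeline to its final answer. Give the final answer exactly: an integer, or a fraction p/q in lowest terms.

3031

Part 1: squarings mod 471: 134^1=134, 134^2=58, 134^4=67, 134^8=250, 134^16=328, 134^32=196, 134^64=265, 134^128=46, 134^256=232, 134^512=130, 134^1024=415, 134^2048=310, 134^4096=16, 134^8192=256, 134^16384=67, 134^32768=250, 134^65536=328, 134^131072=196, 134^262144=265, 134^524288=46; 134^837665 = 134^1 * 134^32 * 134^2048 * 134^16384 * 134^32768 * 134^262144 * 134^524288 = 2 (mod 471); answer 2
Part 2: S1 = 2; d = -13; -1*(-13)^3 + 5*(-13)^2 + 1*(-13)^1 + 2 = (2197) + (845) + (-13) + (2) = 3031; answer 3031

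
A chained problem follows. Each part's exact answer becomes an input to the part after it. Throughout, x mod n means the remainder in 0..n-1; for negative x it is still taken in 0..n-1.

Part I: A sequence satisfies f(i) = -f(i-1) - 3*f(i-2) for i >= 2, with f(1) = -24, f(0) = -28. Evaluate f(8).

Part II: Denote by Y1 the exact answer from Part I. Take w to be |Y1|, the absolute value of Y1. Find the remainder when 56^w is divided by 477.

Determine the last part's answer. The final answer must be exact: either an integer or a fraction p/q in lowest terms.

Part I: f(2) = -1*(-24) - 3*(-28) = 108; iterating: f(2)=108, f(3)=-36, f(4)=-288, f(5)=396, f(6)=468, f(7)=-1656, f(8)=252; answer 252
Part II: Y1 = 252; w = 252; squarings mod 477: 56^1=56, 56^2=274, 56^4=187, 56^8=148, 56^16=439, 56^32=13, 56^64=169, 56^128=418; 56^252 = 56^4 * 56^8 * 56^16 * 56^32 * 56^64 * 56^128 = 289 (mod 477); answer 289

289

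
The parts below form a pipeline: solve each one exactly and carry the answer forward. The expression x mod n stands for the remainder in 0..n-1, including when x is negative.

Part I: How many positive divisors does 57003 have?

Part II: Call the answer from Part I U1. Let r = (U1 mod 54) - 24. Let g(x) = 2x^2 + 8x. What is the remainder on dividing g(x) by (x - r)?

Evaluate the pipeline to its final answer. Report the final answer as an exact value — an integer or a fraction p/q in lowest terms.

Part I: 57003 = 3 * 19001; number of divisors = (1+1) * (1+1) = 4; answer 4
Part II: U1 = 4; r = -20; remainder = value at the root: 2*(-20)^2 + 8*(-20)^1 = (800) + (-160) = 640; answer 640

640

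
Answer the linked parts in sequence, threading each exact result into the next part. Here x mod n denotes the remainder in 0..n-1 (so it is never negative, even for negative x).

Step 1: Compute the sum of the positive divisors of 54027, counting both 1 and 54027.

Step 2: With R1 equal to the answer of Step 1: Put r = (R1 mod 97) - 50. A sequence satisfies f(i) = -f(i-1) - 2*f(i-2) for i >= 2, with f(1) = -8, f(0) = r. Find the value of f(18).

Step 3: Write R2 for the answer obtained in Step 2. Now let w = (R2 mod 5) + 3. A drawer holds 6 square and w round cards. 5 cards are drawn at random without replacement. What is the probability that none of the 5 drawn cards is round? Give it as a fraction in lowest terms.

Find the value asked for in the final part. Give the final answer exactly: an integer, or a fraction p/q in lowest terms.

1/77

Step 1: 54027 = 3^4 * 23 * 29; sigma = (1 + 3 + 9 + 27 + 81) * (1 + 23) * (1 + 29) = 121 * 24 * 30 = 87120; answer 87120
Step 2: R1 = 87120; r = -36; f(2) = -1*(-8) - 2*(-36) = 80; iterating: f(2)=80, f(3)=-64, f(4)=-96, f(5)=224, f(6)=-32, f(7)=-416, f(8)=480, f(9)=352, f(10)=-1312, f(11)=608, f(12)=2016, f(13)=-3232, f(14)=-800, f(15)=7264, f(16)=-5664, f(17)=-8864, f(18)=20192; answer 20192
Step 3: R2 = 20192; w = 5; total draws C(11,5) = 462; favorable C(6,5) = 6; P = 1/77; answer 1/77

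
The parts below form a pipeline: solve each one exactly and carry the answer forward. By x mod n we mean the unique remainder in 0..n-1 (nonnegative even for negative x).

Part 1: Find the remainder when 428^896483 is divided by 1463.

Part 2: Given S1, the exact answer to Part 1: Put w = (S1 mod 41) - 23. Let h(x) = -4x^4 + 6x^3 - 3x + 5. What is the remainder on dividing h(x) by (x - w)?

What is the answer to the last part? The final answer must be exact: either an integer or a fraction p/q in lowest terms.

Part 1: squarings mod 1463: 428^1=428, 428^2=309, 428^4=386, 428^8=1233, 428^16=232, 428^32=1156, 428^64=617, 428^128=309, 428^256=386, 428^512=1233, 428^1024=232, 428^2048=1156, 428^4096=617, 428^8192=309, 428^16384=386, 428^32768=1233, 428^65536=232, 428^131072=1156, 428^262144=617, 428^524288=309; 428^896483 = 428^1 * 428^2 * 428^32 * 428^64 * 428^128 * 428^256 * 428^1024 * 428^2048 * 428^8192 * 428^32768 * 428^65536 * 428^262144 * 428^524288 = 736 (mod 1463); answer 736
Part 2: S1 = 736; w = 16; remainder = value at the root: -4*(16)^4 + 6*(16)^3 - 3*(16)^1 + 5 = (-262144) + (24576) + (-48) + (5) = -237611; answer -237611

-237611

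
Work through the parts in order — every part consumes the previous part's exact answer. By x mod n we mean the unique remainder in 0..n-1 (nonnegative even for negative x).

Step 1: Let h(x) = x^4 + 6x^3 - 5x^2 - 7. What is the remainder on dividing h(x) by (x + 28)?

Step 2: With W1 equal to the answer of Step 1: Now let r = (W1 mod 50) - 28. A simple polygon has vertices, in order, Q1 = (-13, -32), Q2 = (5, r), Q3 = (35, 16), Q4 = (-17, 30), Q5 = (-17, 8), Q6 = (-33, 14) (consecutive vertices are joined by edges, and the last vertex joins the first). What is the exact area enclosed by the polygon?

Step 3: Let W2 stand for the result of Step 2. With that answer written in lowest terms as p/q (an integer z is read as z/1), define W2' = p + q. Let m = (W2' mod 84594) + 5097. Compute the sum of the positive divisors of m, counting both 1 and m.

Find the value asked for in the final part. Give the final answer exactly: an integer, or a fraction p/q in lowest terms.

Step 1: remainder = value at the root: 1*(-28)^4 + 6*(-28)^3 - 5*(-28)^2 - 7 = (614656) + (-131712) + (-3920) + (-7) = 479017; answer 479017
Step 2: W1 = 479017; r = -11; cross terms: (-13*-11 - 5*-32)=303, (5*16 - 35*-11)=465, (35*30 - -17*16)=1322, (-17*8 - -17*30)=374, (-17*14 - -33*8)=26, (-33*-32 - -13*14)=1238; twice the area = |3728| = 3728; area = 1864; answer 1864
Step 3: W2 = 1864; threaded value p + q = 1865; m = 6962; 6962 = 2 * 59^2; sigma = (1 + 2) * (1 + 59 + 3481) = 3 * 3541 = 10623; answer 10623

10623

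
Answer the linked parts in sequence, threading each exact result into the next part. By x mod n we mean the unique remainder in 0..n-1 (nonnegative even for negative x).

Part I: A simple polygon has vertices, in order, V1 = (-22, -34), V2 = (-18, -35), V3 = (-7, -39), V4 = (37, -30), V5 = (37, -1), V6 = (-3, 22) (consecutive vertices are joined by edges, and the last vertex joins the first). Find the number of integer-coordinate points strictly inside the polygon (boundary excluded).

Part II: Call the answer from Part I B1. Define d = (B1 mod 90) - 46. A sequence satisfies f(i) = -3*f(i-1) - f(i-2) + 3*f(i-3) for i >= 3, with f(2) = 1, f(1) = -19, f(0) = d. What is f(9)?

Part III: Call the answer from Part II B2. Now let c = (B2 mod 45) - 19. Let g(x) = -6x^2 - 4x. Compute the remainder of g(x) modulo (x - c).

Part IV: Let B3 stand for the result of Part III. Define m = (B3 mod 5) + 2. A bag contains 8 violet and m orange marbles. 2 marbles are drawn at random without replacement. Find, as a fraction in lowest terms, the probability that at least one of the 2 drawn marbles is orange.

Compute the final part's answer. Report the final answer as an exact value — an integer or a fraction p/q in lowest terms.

Part I: cross terms: (-22*-35 - -18*-34)=158, (-18*-39 - -7*-35)=457, (-7*-30 - 37*-39)=1653, (37*-1 - 37*-30)=1073, (37*22 - -3*-1)=811, (-3*-34 - -22*22)=586; twice the area = |4738| = 4738; area = 2369; boundary points = 1 + 1 + 1 + 29 + 1 + 1 = 34; strictly interior points = area - boundary/2 + 1 = 2353; answer 2353
Part II: B1 = 2353; d = -33; f(3) = -3*(1) - 1*(-19) + 3*(-33) = -83; iterating: f(3)=-83, f(4)=191, f(5)=-487, f(6)=1021, f(7)=-2003, f(8)=3527, f(9)=-5515; answer -5515
Part III: B2 = -5515; c = 1; remainder = value at the root: -6*(1)^2 - 4*(1)^1 = (-6) + (-4) = -10; answer -10
Part IV: B3 = -10; m = 2; total draws C(10,2) = 45; complement C(8,2) = 28; favorable 45 - 28 = 17; P = 17/45; answer 17/45

17/45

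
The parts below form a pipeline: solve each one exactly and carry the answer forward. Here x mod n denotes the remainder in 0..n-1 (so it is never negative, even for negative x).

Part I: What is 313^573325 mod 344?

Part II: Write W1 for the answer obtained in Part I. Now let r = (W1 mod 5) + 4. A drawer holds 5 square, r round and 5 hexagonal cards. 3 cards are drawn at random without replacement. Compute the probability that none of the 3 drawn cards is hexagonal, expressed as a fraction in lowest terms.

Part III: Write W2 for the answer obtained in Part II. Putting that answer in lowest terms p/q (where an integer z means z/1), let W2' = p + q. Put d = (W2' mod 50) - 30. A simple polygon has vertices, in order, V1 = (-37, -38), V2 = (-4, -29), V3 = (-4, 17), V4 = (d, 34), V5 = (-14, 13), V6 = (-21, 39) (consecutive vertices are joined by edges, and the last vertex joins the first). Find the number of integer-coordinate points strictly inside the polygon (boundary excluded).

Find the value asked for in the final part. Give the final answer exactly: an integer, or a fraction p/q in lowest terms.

1467

Part I: squarings mod 344: 313^1=313, 313^2=273, 313^4=225, 313^8=57, 313^16=153, 313^32=17, 313^64=289, 313^128=273, 313^256=225, 313^512=57, 313^1024=153, 313^2048=17, 313^4096=289, 313^8192=273, 313^16384=225, 313^32768=57, 313^65536=153, 313^131072=17, 313^262144=289, 313^524288=273; 313^573325 = 313^1 * 313^4 * 313^8 * 313^128 * 313^256 * 313^512 * 313^1024 * 313^2048 * 313^4096 * 313^8192 * 313^32768 * 313^524288 = 33 (mod 344); answer 33
Part II: W1 = 33; r = 7; total draws C(17,3) = 680; favorable C(12,3) = 220; P = 11/34; answer 11/34
Part III: W2 = 11/34; threaded value p + q = 45; d = 15; cross terms: (-37*-29 - -4*-38)=921, (-4*17 - -4*-29)=-184, (-4*34 - 15*17)=-391, (15*13 - -14*34)=671, (-14*39 - -21*13)=-273, (-21*-38 - -37*39)=2241; twice the area = |2985| = 2985; area = 2985/2; boundary points = 3 + 46 + 1 + 1 + 1 + 1 = 53; strictly interior points = area - boundary/2 + 1 = 1467; answer 1467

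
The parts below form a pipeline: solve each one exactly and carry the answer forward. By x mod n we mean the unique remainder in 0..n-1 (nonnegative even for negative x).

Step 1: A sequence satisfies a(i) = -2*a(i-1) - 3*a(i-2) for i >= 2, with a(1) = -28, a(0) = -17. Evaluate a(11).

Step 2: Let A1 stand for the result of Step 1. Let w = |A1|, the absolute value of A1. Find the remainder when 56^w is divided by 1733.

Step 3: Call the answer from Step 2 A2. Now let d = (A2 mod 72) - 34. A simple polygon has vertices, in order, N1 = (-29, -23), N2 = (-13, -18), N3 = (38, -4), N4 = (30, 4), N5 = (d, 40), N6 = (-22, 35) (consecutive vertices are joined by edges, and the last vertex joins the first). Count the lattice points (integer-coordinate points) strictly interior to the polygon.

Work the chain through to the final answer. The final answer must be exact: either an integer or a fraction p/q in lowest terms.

Step 1: a(2) = -2*(-28) - 3*(-17) = 107; iterating: a(2)=107, a(3)=-130, a(4)=-61, a(5)=512, a(6)=-841, a(7)=146, a(8)=2231, a(9)=-4900, a(10)=3107, a(11)=8486; answer 8486
Step 2: A1 = 8486; w = 8486; squarings mod 1733: 56^1=56, 56^2=1403, 56^4=1454, 56^8=1589, 56^16=1673, 56^32=134, 56^64=626, 56^128=218, 56^256=733, 56^512=59, 56^1024=15, 56^2048=225, 56^4096=368, 56^8192=250; 56^8486 = 56^2 * 56^4 * 56^32 * 56^256 * 56^8192 = 776 (mod 1733); answer 776
Step 3: A2 = 776; d = 22; cross terms: (-29*-18 - -13*-23)=223, (-13*-4 - 38*-18)=736, (38*4 - 30*-4)=272, (30*40 - 22*4)=1112, (22*35 - -22*40)=1650, (-22*-23 - -29*35)=1521; twice the area = |5514| = 5514; area = 2757; boundary points = 1 + 1 + 8 + 4 + 1 + 1 = 16; strictly interior points = area - boundary/2 + 1 = 2750; answer 2750

2750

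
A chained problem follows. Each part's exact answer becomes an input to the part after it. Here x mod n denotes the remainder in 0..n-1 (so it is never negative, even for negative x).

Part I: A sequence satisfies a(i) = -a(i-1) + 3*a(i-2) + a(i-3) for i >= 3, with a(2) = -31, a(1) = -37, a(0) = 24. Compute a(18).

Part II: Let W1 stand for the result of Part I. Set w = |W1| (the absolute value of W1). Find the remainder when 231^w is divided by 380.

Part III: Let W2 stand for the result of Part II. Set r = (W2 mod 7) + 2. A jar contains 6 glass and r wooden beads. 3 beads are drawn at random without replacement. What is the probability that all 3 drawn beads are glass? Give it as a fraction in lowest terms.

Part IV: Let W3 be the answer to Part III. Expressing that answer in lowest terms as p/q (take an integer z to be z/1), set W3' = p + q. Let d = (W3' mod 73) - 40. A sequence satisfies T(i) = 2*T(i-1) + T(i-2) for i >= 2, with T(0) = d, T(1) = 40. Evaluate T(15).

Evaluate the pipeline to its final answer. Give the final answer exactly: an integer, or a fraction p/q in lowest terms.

6670052

Part I: a(3) = -1*(-31) + 3*(-37) + 1*(24) = -56; iterating: a(3)=-56, a(4)=-74, a(5)=-125, a(6)=-153, a(7)=-296, a(8)=-288, a(9)=-753, a(10)=-407, a(11)=-2140, a(12)=166, a(13)=-6993, a(14)=5351, a(15)=-26164, a(16)=35224, a(17)=-108365, a(18)=187873; answer 187873
Part II: W1 = 187873; w = 187873; squarings mod 380: 231^1=231, 231^2=161, 231^4=81, 231^8=101, 231^16=321, 231^32=61, 231^64=301, 231^128=161, 231^256=81, 231^512=101, 231^1024=321, 231^2048=61, 231^4096=301, 231^8192=161, 231^16384=81, 231^32768=101, 231^65536=321, 231^131072=61; 231^187873 = 231^1 * 231^32 * 231^64 * 231^128 * 231^256 * 231^1024 * 231^2048 * 231^4096 * 231^16384 * 231^32768 * 231^131072 = 211 (mod 380); answer 211
Part III: W2 = 211; r = 3; total draws C(9,3) = 84; favorable C(6,3) = 20; P = 5/21; answer 5/21
Part IV: W3 = 5/21; threaded value p + q = 26; d = -14; T(2) = 2*(40) + 1*(-14) = 66; iterating: T(2)=66, T(3)=172, T(4)=410, T(5)=992, T(6)=2394, T(7)=5780, T(8)=13954, T(9)=33688, T(10)=81330, T(11)=196348, T(12)=474026, T(13)=1144400, T(14)=2762826, T(15)=6670052; answer 6670052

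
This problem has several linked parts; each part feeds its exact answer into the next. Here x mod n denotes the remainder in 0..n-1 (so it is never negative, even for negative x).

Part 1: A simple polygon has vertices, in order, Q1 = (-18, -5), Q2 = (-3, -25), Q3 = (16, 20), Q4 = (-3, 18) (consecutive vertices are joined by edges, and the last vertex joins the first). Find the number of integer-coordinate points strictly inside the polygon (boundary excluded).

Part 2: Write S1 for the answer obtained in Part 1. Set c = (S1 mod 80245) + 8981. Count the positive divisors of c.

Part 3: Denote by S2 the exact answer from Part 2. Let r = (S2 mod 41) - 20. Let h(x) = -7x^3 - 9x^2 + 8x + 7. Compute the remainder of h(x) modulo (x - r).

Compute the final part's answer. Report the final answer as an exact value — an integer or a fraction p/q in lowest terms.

Part 1: cross terms: (-18*-25 - -3*-5)=435, (-3*20 - 16*-25)=340, (16*18 - -3*20)=348, (-3*-5 - -18*18)=339; twice the area = |1462| = 1462; area = 731; boundary points = 5 + 1 + 1 + 1 = 8; strictly interior points = area - boundary/2 + 1 = 728; answer 728
Part 2: S1 = 728; c = 9709; 9709 = 7 * 19 * 73; number of divisors = (1+1) * (1+1) * (1+1) = 8; answer 8
Part 3: S2 = 8; r = -12; remainder = value at the root: -7*(-12)^3 - 9*(-12)^2 + 8*(-12)^1 + 7 = (12096) + (-1296) + (-96) + (7) = 10711; answer 10711

10711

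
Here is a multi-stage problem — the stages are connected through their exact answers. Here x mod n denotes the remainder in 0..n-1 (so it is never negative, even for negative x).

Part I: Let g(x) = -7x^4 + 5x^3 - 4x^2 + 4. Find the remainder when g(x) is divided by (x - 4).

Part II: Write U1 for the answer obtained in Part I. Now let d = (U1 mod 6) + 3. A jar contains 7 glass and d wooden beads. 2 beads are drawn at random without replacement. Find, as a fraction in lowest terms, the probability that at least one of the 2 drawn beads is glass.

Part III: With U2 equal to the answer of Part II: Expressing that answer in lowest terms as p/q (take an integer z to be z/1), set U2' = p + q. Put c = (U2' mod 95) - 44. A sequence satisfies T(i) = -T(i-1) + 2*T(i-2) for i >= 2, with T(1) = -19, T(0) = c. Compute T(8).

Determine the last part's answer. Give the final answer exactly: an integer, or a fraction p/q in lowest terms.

-191

Part I: remainder = value at the root: -7*(4)^4 + 5*(4)^3 - 4*(4)^2 + 4 = (-1792) + (320) + (-64) + (4) = -1532; answer -1532
Part II: U1 = -1532; d = 7; total draws C(14,2) = 91; complement C(7,2) = 21; favorable 91 - 21 = 70; P = 10/13; answer 10/13
Part III: U2 = 10/13; threaded value p + q = 23; c = -21; T(2) = -1*(-19) + 2*(-21) = -23; iterating: T(2)=-23, T(3)=-15, T(4)=-31, T(5)=1, T(6)=-63, T(7)=65, T(8)=-191; answer -191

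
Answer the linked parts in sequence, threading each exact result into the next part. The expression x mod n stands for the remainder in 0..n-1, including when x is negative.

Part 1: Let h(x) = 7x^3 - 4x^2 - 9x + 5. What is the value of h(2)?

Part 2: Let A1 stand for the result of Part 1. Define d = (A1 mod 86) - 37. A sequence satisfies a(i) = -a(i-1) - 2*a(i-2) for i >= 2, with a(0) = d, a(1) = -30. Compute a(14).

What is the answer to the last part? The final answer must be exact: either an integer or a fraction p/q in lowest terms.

Part 1: 7*(2)^3 - 4*(2)^2 - 9*(2)^1 + 5 = (56) + (-16) + (-18) + (5) = 27; answer 27
Part 2: A1 = 27; d = -10; a(2) = -1*(-30) - 2*(-10) = 50; iterating: a(2)=50, a(3)=10, a(4)=-110, a(5)=90, a(6)=130, a(7)=-310, a(8)=50, a(9)=570, a(10)=-670, a(11)=-470, a(12)=1810, a(13)=-870, a(14)=-2750; answer -2750

-2750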